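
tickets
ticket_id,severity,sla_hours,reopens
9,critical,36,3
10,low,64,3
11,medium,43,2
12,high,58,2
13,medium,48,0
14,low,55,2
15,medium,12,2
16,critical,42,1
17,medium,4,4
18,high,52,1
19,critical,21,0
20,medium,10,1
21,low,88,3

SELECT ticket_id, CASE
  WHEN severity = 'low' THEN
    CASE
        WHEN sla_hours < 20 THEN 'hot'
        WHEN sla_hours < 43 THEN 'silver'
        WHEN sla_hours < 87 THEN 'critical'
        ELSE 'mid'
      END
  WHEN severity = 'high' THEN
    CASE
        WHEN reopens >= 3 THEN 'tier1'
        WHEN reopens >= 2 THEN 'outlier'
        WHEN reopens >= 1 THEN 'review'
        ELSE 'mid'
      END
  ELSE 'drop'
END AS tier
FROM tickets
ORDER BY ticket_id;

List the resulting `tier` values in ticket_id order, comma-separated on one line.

ticket_id=9: severity='critical' → outer ELSE → drop
ticket_id=10: severity='low' → inner[sla_hours < 87] → critical
ticket_id=11: severity='medium' → outer ELSE → drop
ticket_id=12: severity='high' → inner[reopens >= 2] → outlier
ticket_id=13: severity='medium' → outer ELSE → drop
ticket_id=14: severity='low' → inner[sla_hours < 87] → critical
ticket_id=15: severity='medium' → outer ELSE → drop
ticket_id=16: severity='critical' → outer ELSE → drop
ticket_id=17: severity='medium' → outer ELSE → drop
ticket_id=18: severity='high' → inner[reopens >= 1] → review
ticket_id=19: severity='critical' → outer ELSE → drop
ticket_id=20: severity='medium' → outer ELSE → drop
ticket_id=21: severity='low' → inner[ELSE] → mid

drop, critical, drop, outlier, drop, critical, drop, drop, drop, review, drop, drop, mid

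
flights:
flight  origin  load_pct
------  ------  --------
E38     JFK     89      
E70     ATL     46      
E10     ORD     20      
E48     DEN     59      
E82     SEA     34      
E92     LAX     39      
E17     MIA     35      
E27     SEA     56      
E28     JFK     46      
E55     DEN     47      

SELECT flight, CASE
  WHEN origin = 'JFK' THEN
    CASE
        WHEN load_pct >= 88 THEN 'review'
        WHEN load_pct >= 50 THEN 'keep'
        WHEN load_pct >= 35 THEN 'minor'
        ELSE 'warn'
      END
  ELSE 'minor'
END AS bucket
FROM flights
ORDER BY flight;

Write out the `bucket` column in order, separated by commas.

flight=E10: origin='ORD' → outer ELSE → minor
flight=E17: origin='MIA' → outer ELSE → minor
flight=E27: origin='SEA' → outer ELSE → minor
flight=E28: origin='JFK' → inner[load_pct >= 35] → minor
flight=E38: origin='JFK' → inner[load_pct >= 88] → review
flight=E48: origin='DEN' → outer ELSE → minor
flight=E55: origin='DEN' → outer ELSE → minor
flight=E70: origin='ATL' → outer ELSE → minor
flight=E82: origin='SEA' → outer ELSE → minor
flight=E92: origin='LAX' → outer ELSE → minor

minor, minor, minor, minor, review, minor, minor, minor, minor, minor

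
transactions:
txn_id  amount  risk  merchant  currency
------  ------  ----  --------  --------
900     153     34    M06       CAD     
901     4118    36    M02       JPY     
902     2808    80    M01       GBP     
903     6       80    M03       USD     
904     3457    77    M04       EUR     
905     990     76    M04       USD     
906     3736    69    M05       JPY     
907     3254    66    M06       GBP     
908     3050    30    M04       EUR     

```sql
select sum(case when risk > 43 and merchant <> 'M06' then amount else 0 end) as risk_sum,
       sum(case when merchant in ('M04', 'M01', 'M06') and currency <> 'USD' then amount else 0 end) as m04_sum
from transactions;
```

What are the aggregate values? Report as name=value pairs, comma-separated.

[risk_sum: risk > 43 and merchant <> 'M06']
txn_id=900: ✗
txn_id=901: ✗
txn_id=902: ✓ → 2808
txn_id=903: ✓ → 6
txn_id=904: ✓ → 3457
txn_id=905: ✓ → 990
txn_id=906: ✓ → 3736
txn_id=907: ✗
txn_id=908: ✗
risk_sum = 2808 + 6 + 3457 + 990 + 3736 = 10997
—
[m04_sum: merchant in ('M04', 'M01', 'M06') and currency <> 'USD']
txn_id=900: ✓ → 153
txn_id=901: ✗
txn_id=902: ✓ → 2808
txn_id=903: ✗
txn_id=904: ✓ → 3457
txn_id=905: ✗
txn_id=906: ✗
txn_id=907: ✓ → 3254
txn_id=908: ✓ → 3050
m04_sum = 153 + 2808 + 3457 + 3254 + 3050 = 12722

risk_sum=10997, m04_sum=12722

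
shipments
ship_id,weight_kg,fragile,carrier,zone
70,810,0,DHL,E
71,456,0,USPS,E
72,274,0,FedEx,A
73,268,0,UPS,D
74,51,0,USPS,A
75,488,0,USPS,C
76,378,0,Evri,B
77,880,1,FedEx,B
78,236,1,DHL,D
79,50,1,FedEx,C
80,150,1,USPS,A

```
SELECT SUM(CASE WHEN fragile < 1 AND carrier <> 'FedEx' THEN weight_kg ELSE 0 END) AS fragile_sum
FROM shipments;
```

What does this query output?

ship_id=70: ✓ → 810
ship_id=71: ✓ → 456
ship_id=72: ✗
ship_id=73: ✓ → 268
ship_id=74: ✓ → 51
ship_id=75: ✓ → 488
ship_id=76: ✓ → 378
ship_id=77: ✗
ship_id=78: ✗
ship_id=79: ✗
ship_id=80: ✗
fragile_sum = 810 + 456 + 268 + 51 + 488 + 378 = 2451

2451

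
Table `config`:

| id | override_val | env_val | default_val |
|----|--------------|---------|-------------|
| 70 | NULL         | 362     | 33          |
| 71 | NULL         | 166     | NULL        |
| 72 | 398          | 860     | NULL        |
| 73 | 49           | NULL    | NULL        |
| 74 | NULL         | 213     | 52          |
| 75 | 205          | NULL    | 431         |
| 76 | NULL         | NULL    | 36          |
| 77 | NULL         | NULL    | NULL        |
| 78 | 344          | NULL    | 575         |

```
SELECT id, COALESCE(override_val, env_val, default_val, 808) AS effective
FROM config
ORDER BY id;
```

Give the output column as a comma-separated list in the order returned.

362, 166, 398, 49, 213, 205, 36, 808, 344

id=70: override_val=NULL, env_val=362 → 362
id=71: override_val=NULL, env_val=166 → 166
id=72: override_val=398 → 398
id=73: override_val=49 → 49
id=74: override_val=NULL, env_val=213 → 213
id=75: override_val=205 → 205
id=76: override_val=NULL, env_val=NULL, default_val=36 → 36
id=77: override_val=NULL, env_val=NULL, default_val=NULL, → literal 808 → 808
id=78: override_val=344 → 344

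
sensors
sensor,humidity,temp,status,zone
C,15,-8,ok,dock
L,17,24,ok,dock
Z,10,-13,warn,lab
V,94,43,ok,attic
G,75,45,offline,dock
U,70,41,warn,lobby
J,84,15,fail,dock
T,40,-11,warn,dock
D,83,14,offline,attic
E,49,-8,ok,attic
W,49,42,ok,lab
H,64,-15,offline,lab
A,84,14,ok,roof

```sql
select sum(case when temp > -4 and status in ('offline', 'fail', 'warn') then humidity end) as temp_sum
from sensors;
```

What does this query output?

sensor=C: ✗
sensor=L: ✗
sensor=Z: ✗
sensor=V: ✗
sensor=G: ✓ → 75
sensor=U: ✓ → 70
sensor=J: ✓ → 84
sensor=T: ✗
sensor=D: ✓ → 83
sensor=E: ✗
sensor=W: ✗
sensor=H: ✗
sensor=A: ✗
temp_sum = 75 + 70 + 84 + 83 = 312

312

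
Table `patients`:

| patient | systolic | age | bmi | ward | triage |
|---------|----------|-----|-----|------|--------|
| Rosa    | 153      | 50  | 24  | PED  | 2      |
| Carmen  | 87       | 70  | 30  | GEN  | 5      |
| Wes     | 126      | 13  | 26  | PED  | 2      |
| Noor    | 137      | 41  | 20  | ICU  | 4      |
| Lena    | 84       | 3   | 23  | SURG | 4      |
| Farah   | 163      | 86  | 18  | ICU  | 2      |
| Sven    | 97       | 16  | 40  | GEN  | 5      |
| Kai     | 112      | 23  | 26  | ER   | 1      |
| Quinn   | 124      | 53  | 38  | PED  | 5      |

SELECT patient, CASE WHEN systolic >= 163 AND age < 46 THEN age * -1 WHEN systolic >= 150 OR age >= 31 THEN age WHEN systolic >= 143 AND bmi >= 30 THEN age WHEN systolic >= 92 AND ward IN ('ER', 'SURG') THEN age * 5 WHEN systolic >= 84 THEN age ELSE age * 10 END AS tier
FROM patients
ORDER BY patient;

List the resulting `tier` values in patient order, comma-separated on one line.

patient=Carmen: systolic >= 150 OR age >= 31 → 70
patient=Farah: systolic >= 150 OR age >= 31 → 86
patient=Kai: systolic >= 92 AND ward IN ('ER', 'SURG') → 115
patient=Lena: systolic >= 84 → 3
patient=Noor: systolic >= 150 OR age >= 31 → 41
patient=Quinn: systolic >= 150 OR age >= 31 → 53
patient=Rosa: systolic >= 150 OR age >= 31 → 50
patient=Sven: systolic >= 84 → 16
patient=Wes: systolic >= 84 → 13

70, 86, 115, 3, 41, 53, 50, 16, 13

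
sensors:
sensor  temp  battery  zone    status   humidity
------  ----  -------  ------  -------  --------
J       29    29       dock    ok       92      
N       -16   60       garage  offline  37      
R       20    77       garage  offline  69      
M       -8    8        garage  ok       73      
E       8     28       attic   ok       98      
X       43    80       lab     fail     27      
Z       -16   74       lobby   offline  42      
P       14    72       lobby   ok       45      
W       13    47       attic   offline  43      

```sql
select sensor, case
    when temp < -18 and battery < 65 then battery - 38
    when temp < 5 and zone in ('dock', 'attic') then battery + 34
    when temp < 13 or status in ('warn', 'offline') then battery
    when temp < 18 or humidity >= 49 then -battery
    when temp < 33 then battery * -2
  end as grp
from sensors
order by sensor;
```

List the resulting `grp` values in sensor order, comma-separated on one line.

28, -29, 8, 60, -72, 77, 47, NULL, 74

sensor=E: temp < 13 or status in ('warn', 'offline') → 28
sensor=J: temp < 18 or humidity >= 49 → -29
sensor=M: temp < 13 or status in ('warn', 'offline') → 8
sensor=N: temp < 13 or status in ('warn', 'offline') → 60
sensor=P: temp < 18 or humidity >= 49 → -72
sensor=R: temp < 13 or status in ('warn', 'offline') → 77
sensor=W: temp < 13 or status in ('warn', 'offline') → 47
sensor=X: (no match → NULL) → NULL
sensor=Z: temp < 13 or status in ('warn', 'offline') → 74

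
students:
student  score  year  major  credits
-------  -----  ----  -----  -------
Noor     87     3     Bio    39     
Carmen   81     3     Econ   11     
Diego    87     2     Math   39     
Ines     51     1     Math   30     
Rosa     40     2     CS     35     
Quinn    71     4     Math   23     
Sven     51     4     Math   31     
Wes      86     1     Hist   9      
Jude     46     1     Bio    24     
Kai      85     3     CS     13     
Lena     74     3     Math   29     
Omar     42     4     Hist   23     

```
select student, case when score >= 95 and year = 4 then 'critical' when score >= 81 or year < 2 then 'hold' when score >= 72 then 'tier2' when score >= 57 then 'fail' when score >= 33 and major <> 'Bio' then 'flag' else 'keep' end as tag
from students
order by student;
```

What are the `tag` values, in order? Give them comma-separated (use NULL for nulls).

student=Carmen: score >= 81 or year < 2 → hold
student=Diego: score >= 81 or year < 2 → hold
student=Ines: score >= 81 or year < 2 → hold
student=Jude: score >= 81 or year < 2 → hold
student=Kai: score >= 81 or year < 2 → hold
student=Lena: score >= 72 → tier2
student=Noor: score >= 81 or year < 2 → hold
student=Omar: score >= 33 and major <> 'Bio' → flag
student=Quinn: score >= 57 → fail
student=Rosa: score >= 33 and major <> 'Bio' → flag
student=Sven: score >= 33 and major <> 'Bio' → flag
student=Wes: score >= 81 or year < 2 → hold

hold, hold, hold, hold, hold, tier2, hold, flag, fail, flag, flag, hold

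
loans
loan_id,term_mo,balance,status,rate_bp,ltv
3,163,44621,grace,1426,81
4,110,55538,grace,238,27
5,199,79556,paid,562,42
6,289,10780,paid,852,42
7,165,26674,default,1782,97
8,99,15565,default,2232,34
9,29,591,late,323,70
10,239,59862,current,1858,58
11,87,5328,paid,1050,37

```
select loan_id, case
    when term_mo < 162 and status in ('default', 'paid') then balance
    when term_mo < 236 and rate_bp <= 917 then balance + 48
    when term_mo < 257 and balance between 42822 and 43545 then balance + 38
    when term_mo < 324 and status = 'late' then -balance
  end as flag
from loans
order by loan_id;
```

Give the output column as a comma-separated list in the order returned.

loan_id=3: (no match → NULL) → NULL
loan_id=4: term_mo < 236 and rate_bp <= 917 → 55586
loan_id=5: term_mo < 236 and rate_bp <= 917 → 79604
loan_id=6: (no match → NULL) → NULL
loan_id=7: (no match → NULL) → NULL
loan_id=8: term_mo < 162 and status in ('default', 'paid') → 15565
loan_id=9: term_mo < 236 and rate_bp <= 917 → 639
loan_id=10: (no match → NULL) → NULL
loan_id=11: term_mo < 162 and status in ('default', 'paid') → 5328

NULL, 55586, 79604, NULL, NULL, 15565, 639, NULL, 5328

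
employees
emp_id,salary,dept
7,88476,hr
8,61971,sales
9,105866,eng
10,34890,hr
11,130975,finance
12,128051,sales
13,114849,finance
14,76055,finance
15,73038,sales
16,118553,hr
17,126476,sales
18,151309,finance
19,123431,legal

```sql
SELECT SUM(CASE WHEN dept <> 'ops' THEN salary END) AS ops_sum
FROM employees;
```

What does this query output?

emp_id=7: ✓ → 88476
emp_id=8: ✓ → 61971
emp_id=9: ✓ → 105866
emp_id=10: ✓ → 34890
emp_id=11: ✓ → 130975
emp_id=12: ✓ → 128051
emp_id=13: ✓ → 114849
emp_id=14: ✓ → 76055
emp_id=15: ✓ → 73038
emp_id=16: ✓ → 118553
emp_id=17: ✓ → 126476
emp_id=18: ✓ → 151309
emp_id=19: ✓ → 123431
ops_sum = 88476 + 61971 + 105866 + 34890 + 130975 + 128051 + 114849 + 76055 + 73038 + 118553 + 126476 + 151309 + 123431 = 1333940

1333940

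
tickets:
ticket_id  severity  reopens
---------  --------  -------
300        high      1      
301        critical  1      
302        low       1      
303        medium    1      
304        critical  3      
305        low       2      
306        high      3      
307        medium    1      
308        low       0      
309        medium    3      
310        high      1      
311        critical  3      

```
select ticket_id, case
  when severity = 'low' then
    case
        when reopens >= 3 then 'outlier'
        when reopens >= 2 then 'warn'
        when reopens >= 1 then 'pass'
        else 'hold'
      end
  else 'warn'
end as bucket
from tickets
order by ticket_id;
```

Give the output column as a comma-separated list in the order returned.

ticket_id=300: severity='high' → outer ELSE → warn
ticket_id=301: severity='critical' → outer ELSE → warn
ticket_id=302: severity='low' → inner[reopens >= 1] → pass
ticket_id=303: severity='medium' → outer ELSE → warn
ticket_id=304: severity='critical' → outer ELSE → warn
ticket_id=305: severity='low' → inner[reopens >= 2] → warn
ticket_id=306: severity='high' → outer ELSE → warn
ticket_id=307: severity='medium' → outer ELSE → warn
ticket_id=308: severity='low' → inner[ELSE] → hold
ticket_id=309: severity='medium' → outer ELSE → warn
ticket_id=310: severity='high' → outer ELSE → warn
ticket_id=311: severity='critical' → outer ELSE → warn

warn, warn, pass, warn, warn, warn, warn, warn, hold, warn, warn, warn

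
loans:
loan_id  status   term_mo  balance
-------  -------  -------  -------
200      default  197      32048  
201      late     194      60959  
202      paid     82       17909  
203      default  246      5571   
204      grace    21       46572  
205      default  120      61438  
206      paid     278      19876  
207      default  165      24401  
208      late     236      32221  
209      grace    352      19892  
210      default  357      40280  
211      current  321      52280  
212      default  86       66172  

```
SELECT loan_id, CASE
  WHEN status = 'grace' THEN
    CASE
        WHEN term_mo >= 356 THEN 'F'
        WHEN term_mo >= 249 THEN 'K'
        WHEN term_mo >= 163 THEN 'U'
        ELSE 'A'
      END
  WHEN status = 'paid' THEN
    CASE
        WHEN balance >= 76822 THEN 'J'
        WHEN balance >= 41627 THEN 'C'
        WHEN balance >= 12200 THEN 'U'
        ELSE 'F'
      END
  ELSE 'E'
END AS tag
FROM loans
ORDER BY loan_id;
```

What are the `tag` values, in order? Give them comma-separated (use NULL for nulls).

E, E, U, E, A, E, U, E, E, K, E, E, E

loan_id=200: status='default' → outer ELSE → E
loan_id=201: status='late' → outer ELSE → E
loan_id=202: status='paid' → inner[balance >= 12200] → U
loan_id=203: status='default' → outer ELSE → E
loan_id=204: status='grace' → inner[ELSE] → A
loan_id=205: status='default' → outer ELSE → E
loan_id=206: status='paid' → inner[balance >= 12200] → U
loan_id=207: status='default' → outer ELSE → E
loan_id=208: status='late' → outer ELSE → E
loan_id=209: status='grace' → inner[term_mo >= 249] → K
loan_id=210: status='default' → outer ELSE → E
loan_id=211: status='current' → outer ELSE → E
loan_id=212: status='default' → outer ELSE → E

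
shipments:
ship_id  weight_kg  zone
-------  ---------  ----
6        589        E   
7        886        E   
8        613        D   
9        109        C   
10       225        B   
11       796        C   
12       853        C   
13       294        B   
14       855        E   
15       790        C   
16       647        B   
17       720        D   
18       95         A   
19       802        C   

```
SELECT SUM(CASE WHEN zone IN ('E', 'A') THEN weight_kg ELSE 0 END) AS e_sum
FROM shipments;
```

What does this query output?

ship_id=6: ✓ → 589
ship_id=7: ✓ → 886
ship_id=8: ✗
ship_id=9: ✗
ship_id=10: ✗
ship_id=11: ✗
ship_id=12: ✗
ship_id=13: ✗
ship_id=14: ✓ → 855
ship_id=15: ✗
ship_id=16: ✗
ship_id=17: ✗
ship_id=18: ✓ → 95
ship_id=19: ✗
e_sum = 589 + 886 + 855 + 95 = 2425

2425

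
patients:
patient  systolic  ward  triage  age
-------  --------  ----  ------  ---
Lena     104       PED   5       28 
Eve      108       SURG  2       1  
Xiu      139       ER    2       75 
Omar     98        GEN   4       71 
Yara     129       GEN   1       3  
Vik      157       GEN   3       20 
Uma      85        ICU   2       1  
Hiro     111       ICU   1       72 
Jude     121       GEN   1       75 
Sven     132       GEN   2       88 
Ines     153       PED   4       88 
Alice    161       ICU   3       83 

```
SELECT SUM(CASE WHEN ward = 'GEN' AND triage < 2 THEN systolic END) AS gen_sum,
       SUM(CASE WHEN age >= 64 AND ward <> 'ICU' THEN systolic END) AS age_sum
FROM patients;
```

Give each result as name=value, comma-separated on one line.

[gen_sum: ward = 'GEN' AND triage < 2]
patient=Lena: ✗
patient=Eve: ✗
patient=Xiu: ✗
patient=Omar: ✗
patient=Yara: ✓ → 129
patient=Vik: ✗
patient=Uma: ✗
patient=Hiro: ✗
patient=Jude: ✓ → 121
patient=Sven: ✗
patient=Ines: ✗
patient=Alice: ✗
gen_sum = 129 + 121 = 250
—
[age_sum: age >= 64 AND ward <> 'ICU']
patient=Lena: ✗
patient=Eve: ✗
patient=Xiu: ✓ → 139
patient=Omar: ✓ → 98
patient=Yara: ✗
patient=Vik: ✗
patient=Uma: ✗
patient=Hiro: ✗
patient=Jude: ✓ → 121
patient=Sven: ✓ → 132
patient=Ines: ✓ → 153
patient=Alice: ✗
age_sum = 139 + 98 + 121 + 132 + 153 = 643

gen_sum=250, age_sum=643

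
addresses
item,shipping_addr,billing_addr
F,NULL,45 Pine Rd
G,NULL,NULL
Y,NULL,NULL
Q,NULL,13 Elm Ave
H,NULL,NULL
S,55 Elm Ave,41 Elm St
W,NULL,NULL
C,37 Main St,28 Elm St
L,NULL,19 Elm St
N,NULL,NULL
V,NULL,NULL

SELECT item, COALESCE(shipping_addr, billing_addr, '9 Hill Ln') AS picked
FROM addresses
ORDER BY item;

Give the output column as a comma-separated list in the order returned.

37 Main St, 45 Pine Rd, 9 Hill Ln, 9 Hill Ln, 19 Elm St, 9 Hill Ln, 13 Elm Ave, 55 Elm Ave, 9 Hill Ln, 9 Hill Ln, 9 Hill Ln

item=C: shipping_addr=37 Main St → 37 Main St
item=F: shipping_addr=NULL, billing_addr=45 Pine Rd → 45 Pine Rd
item=G: shipping_addr=NULL, billing_addr=NULL, → literal 9 Hill Ln → 9 Hill Ln
item=H: shipping_addr=NULL, billing_addr=NULL, → literal 9 Hill Ln → 9 Hill Ln
item=L: shipping_addr=NULL, billing_addr=19 Elm St → 19 Elm St
item=N: shipping_addr=NULL, billing_addr=NULL, → literal 9 Hill Ln → 9 Hill Ln
item=Q: shipping_addr=NULL, billing_addr=13 Elm Ave → 13 Elm Ave
item=S: shipping_addr=55 Elm Ave → 55 Elm Ave
item=V: shipping_addr=NULL, billing_addr=NULL, → literal 9 Hill Ln → 9 Hill Ln
item=W: shipping_addr=NULL, billing_addr=NULL, → literal 9 Hill Ln → 9 Hill Ln
item=Y: shipping_addr=NULL, billing_addr=NULL, → literal 9 Hill Ln → 9 Hill Ln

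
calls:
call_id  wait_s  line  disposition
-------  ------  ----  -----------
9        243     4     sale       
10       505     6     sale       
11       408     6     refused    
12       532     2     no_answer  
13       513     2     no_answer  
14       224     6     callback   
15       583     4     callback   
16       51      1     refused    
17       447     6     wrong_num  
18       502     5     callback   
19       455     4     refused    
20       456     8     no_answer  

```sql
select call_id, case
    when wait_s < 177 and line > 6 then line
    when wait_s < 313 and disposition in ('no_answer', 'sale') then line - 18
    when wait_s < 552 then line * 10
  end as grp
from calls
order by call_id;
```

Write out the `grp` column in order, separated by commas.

call_id=9: wait_s < 313 and disposition in ('no_answer', 'sale') → -14
call_id=10: wait_s < 552 → 60
call_id=11: wait_s < 552 → 60
call_id=12: wait_s < 552 → 20
call_id=13: wait_s < 552 → 20
call_id=14: wait_s < 552 → 60
call_id=15: (no match → NULL) → NULL
call_id=16: wait_s < 552 → 10
call_id=17: wait_s < 552 → 60
call_id=18: wait_s < 552 → 50
call_id=19: wait_s < 552 → 40
call_id=20: wait_s < 552 → 80

-14, 60, 60, 20, 20, 60, NULL, 10, 60, 50, 40, 80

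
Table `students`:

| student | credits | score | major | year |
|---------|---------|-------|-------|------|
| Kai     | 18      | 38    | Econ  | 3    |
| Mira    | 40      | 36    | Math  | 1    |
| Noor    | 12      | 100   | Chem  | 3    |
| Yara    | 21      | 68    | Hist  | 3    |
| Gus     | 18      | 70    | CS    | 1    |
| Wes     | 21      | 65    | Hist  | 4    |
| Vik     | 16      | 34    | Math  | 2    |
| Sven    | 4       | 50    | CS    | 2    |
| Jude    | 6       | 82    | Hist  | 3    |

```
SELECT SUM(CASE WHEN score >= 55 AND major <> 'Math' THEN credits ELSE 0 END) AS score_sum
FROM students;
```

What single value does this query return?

student=Kai: ✗
student=Mira: ✗
student=Noor: ✓ → 12
student=Yara: ✓ → 21
student=Gus: ✓ → 18
student=Wes: ✓ → 21
student=Vik: ✗
student=Sven: ✗
student=Jude: ✓ → 6
score_sum = 12 + 21 + 18 + 21 + 6 = 78

78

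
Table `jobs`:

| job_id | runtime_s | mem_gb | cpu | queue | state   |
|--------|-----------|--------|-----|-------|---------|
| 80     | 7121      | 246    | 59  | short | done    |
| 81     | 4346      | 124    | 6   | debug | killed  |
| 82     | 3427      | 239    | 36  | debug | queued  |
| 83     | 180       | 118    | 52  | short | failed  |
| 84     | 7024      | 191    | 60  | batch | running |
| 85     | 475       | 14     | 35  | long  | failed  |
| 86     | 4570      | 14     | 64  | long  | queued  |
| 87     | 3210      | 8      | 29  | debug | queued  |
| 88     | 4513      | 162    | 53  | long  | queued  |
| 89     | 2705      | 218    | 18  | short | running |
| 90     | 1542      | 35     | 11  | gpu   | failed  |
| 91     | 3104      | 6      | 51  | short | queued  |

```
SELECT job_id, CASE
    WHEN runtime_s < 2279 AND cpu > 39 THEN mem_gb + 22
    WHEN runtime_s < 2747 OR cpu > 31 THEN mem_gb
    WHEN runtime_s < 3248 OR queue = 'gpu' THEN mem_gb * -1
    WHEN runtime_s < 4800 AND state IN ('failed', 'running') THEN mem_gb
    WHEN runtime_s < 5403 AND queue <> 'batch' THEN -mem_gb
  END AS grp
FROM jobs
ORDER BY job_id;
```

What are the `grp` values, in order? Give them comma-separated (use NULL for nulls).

job_id=80: runtime_s < 2747 OR cpu > 31 → 246
job_id=81: runtime_s < 5403 AND queue <> 'batch' → -124
job_id=82: runtime_s < 2747 OR cpu > 31 → 239
job_id=83: runtime_s < 2279 AND cpu > 39 → 140
job_id=84: runtime_s < 2747 OR cpu > 31 → 191
job_id=85: runtime_s < 2747 OR cpu > 31 → 14
job_id=86: runtime_s < 2747 OR cpu > 31 → 14
job_id=87: runtime_s < 3248 OR queue = 'gpu' → -8
job_id=88: runtime_s < 2747 OR cpu > 31 → 162
job_id=89: runtime_s < 2747 OR cpu > 31 → 218
job_id=90: runtime_s < 2747 OR cpu > 31 → 35
job_id=91: runtime_s < 2747 OR cpu > 31 → 6

246, -124, 239, 140, 191, 14, 14, -8, 162, 218, 35, 6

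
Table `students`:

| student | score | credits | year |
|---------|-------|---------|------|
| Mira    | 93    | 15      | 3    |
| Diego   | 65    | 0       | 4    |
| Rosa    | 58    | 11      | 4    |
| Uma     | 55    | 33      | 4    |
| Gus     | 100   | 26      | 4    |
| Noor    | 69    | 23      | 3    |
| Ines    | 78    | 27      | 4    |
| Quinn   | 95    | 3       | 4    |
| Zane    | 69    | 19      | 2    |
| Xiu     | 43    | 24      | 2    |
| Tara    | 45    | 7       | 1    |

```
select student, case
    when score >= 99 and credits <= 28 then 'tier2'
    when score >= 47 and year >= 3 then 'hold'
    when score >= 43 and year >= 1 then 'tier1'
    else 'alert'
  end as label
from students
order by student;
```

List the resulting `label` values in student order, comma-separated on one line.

student=Diego: score >= 47 and year >= 3 → hold
student=Gus: score >= 99 and credits <= 28 → tier2
student=Ines: score >= 47 and year >= 3 → hold
student=Mira: score >= 47 and year >= 3 → hold
student=Noor: score >= 47 and year >= 3 → hold
student=Quinn: score >= 47 and year >= 3 → hold
student=Rosa: score >= 47 and year >= 3 → hold
student=Tara: score >= 43 and year >= 1 → tier1
student=Uma: score >= 47 and year >= 3 → hold
student=Xiu: score >= 43 and year >= 1 → tier1
student=Zane: score >= 43 and year >= 1 → tier1

hold, tier2, hold, hold, hold, hold, hold, tier1, hold, tier1, tier1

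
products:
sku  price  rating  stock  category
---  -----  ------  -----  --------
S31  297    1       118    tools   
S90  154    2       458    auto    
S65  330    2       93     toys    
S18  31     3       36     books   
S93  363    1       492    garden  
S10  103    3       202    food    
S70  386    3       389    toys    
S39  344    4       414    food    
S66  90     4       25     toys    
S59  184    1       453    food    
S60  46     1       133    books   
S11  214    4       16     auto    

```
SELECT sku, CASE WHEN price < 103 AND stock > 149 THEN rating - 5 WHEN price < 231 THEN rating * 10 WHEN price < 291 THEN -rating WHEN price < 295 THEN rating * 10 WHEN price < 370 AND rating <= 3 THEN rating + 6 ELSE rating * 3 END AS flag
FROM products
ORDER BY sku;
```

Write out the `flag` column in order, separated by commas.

sku=S10: price < 231 → 30
sku=S11: price < 231 → 40
sku=S18: price < 231 → 30
sku=S31: price < 370 AND rating <= 3 → 7
sku=S39: ELSE → 12
sku=S59: price < 231 → 10
sku=S60: price < 231 → 10
sku=S65: price < 370 AND rating <= 3 → 8
sku=S66: price < 231 → 40
sku=S70: ELSE → 9
sku=S90: price < 231 → 20
sku=S93: price < 370 AND rating <= 3 → 7

30, 40, 30, 7, 12, 10, 10, 8, 40, 9, 20, 7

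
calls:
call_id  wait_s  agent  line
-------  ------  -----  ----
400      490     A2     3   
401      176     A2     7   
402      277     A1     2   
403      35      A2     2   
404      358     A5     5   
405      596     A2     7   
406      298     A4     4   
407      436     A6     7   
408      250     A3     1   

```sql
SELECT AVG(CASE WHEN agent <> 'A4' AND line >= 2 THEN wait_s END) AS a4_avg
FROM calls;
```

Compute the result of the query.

call_id=400: ✓ → 490
call_id=401: ✓ → 176
call_id=402: ✓ → 277
call_id=403: ✓ → 35
call_id=404: ✓ → 358
call_id=405: ✓ → 596
call_id=406: ✗
call_id=407: ✓ → 436
call_id=408: ✗
a4_avg = (490 + 176 + 277 + 35 + 358 + 596 + 436) / 7 = 338.2857142857

338.2857142857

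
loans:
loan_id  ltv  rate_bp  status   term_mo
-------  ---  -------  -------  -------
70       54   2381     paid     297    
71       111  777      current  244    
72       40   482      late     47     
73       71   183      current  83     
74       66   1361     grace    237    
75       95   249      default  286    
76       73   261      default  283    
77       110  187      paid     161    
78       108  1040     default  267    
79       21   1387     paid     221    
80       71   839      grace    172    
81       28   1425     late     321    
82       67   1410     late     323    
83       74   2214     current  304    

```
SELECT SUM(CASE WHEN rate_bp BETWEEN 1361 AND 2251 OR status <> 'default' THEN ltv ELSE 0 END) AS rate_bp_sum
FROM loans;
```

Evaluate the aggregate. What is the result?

713

loan_id=70: ✓ → 54
loan_id=71: ✓ → 111
loan_id=72: ✓ → 40
loan_id=73: ✓ → 71
loan_id=74: ✓ → 66
loan_id=75: ✗
loan_id=76: ✗
loan_id=77: ✓ → 110
loan_id=78: ✗
loan_id=79: ✓ → 21
loan_id=80: ✓ → 71
loan_id=81: ✓ → 28
loan_id=82: ✓ → 67
loan_id=83: ✓ → 74
rate_bp_sum = 54 + 111 + 40 + 71 + 66 + 110 + 21 + 71 + 28 + 67 + 74 = 713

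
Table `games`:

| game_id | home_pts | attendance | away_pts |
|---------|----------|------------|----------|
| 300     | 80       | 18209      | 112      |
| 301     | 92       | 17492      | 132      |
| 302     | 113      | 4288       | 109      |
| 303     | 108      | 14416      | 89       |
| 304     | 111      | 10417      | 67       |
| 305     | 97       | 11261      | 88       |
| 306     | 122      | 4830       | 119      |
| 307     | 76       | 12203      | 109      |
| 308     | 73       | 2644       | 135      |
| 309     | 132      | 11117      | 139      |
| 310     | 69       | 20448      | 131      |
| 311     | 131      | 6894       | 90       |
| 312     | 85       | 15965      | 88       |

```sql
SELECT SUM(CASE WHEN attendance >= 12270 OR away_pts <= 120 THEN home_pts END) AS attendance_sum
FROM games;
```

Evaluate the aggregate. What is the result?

game_id=300: ✓ → 80
game_id=301: ✓ → 92
game_id=302: ✓ → 113
game_id=303: ✓ → 108
game_id=304: ✓ → 111
game_id=305: ✓ → 97
game_id=306: ✓ → 122
game_id=307: ✓ → 76
game_id=308: ✗
game_id=309: ✗
game_id=310: ✓ → 69
game_id=311: ✓ → 131
game_id=312: ✓ → 85
attendance_sum = 80 + 92 + 113 + 108 + 111 + 97 + 122 + 76 + 69 + 131 + 85 = 1084

1084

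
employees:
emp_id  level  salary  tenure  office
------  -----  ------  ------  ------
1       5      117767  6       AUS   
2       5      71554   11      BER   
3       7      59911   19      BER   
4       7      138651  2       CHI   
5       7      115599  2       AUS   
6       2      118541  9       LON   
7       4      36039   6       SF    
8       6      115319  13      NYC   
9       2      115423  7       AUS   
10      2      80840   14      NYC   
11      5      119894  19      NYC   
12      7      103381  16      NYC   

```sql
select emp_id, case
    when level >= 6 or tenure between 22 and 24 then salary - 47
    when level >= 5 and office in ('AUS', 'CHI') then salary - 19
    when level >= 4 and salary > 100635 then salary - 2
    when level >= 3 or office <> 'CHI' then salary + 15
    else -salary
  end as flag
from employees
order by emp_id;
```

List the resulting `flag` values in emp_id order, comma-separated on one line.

emp_id=1: level >= 5 and office in ('AUS', 'CHI') → 117748
emp_id=2: level >= 3 or office <> 'CHI' → 71569
emp_id=3: level >= 6 or tenure between 22 and 24 → 59864
emp_id=4: level >= 6 or tenure between 22 and 24 → 138604
emp_id=5: level >= 6 or tenure between 22 and 24 → 115552
emp_id=6: level >= 3 or office <> 'CHI' → 118556
emp_id=7: level >= 3 or office <> 'CHI' → 36054
emp_id=8: level >= 6 or tenure between 22 and 24 → 115272
emp_id=9: level >= 3 or office <> 'CHI' → 115438
emp_id=10: level >= 3 or office <> 'CHI' → 80855
emp_id=11: level >= 4 and salary > 100635 → 119892
emp_id=12: level >= 6 or tenure between 22 and 24 → 103334

117748, 71569, 59864, 138604, 115552, 118556, 36054, 115272, 115438, 80855, 119892, 103334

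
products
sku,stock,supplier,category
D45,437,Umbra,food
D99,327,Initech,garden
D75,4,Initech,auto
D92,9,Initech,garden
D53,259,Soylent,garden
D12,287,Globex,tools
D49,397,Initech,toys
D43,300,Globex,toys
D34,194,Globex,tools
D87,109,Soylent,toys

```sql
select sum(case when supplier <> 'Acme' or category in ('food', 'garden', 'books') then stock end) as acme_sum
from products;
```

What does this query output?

sku=D45: ✓ → 437
sku=D99: ✓ → 327
sku=D75: ✓ → 4
sku=D92: ✓ → 9
sku=D53: ✓ → 259
sku=D12: ✓ → 287
sku=D49: ✓ → 397
sku=D43: ✓ → 300
sku=D34: ✓ → 194
sku=D87: ✓ → 109
acme_sum = 437 + 327 + 4 + 9 + 259 + 287 + 397 + 300 + 194 + 109 = 2323

2323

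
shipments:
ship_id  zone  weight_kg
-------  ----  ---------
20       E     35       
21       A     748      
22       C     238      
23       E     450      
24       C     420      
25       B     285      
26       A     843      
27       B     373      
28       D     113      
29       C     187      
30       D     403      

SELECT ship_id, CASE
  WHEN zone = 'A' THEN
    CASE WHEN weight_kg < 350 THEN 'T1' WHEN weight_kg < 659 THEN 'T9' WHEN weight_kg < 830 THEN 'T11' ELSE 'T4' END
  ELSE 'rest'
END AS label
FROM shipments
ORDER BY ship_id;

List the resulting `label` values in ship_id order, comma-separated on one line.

ship_id=20: zone='E' → outer ELSE → rest
ship_id=21: zone='A' → inner[weight_kg < 830] → T11
ship_id=22: zone='C' → outer ELSE → rest
ship_id=23: zone='E' → outer ELSE → rest
ship_id=24: zone='C' → outer ELSE → rest
ship_id=25: zone='B' → outer ELSE → rest
ship_id=26: zone='A' → inner[ELSE] → T4
ship_id=27: zone='B' → outer ELSE → rest
ship_id=28: zone='D' → outer ELSE → rest
ship_id=29: zone='C' → outer ELSE → rest
ship_id=30: zone='D' → outer ELSE → rest

rest, T11, rest, rest, rest, rest, T4, rest, rest, rest, rest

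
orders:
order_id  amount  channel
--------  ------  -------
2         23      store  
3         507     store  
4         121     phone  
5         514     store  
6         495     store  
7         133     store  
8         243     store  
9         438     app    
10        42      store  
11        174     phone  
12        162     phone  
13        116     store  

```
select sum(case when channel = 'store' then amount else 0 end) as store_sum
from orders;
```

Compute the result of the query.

2073

order_id=2: ✓ → 23
order_id=3: ✓ → 507
order_id=4: ✗
order_id=5: ✓ → 514
order_id=6: ✓ → 495
order_id=7: ✓ → 133
order_id=8: ✓ → 243
order_id=9: ✗
order_id=10: ✓ → 42
order_id=11: ✗
order_id=12: ✗
order_id=13: ✓ → 116
store_sum = 23 + 507 + 514 + 495 + 133 + 243 + 42 + 116 = 2073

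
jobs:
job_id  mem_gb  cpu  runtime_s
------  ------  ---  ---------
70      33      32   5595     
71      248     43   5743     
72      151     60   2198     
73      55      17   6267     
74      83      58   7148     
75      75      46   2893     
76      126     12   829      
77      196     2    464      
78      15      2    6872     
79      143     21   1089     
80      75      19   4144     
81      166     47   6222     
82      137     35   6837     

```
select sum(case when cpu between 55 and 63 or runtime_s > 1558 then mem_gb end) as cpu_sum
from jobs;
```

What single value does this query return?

1038

job_id=70: ✓ → 33
job_id=71: ✓ → 248
job_id=72: ✓ → 151
job_id=73: ✓ → 55
job_id=74: ✓ → 83
job_id=75: ✓ → 75
job_id=76: ✗
job_id=77: ✗
job_id=78: ✓ → 15
job_id=79: ✗
job_id=80: ✓ → 75
job_id=81: ✓ → 166
job_id=82: ✓ → 137
cpu_sum = 33 + 248 + 151 + 55 + 83 + 75 + 15 + 75 + 166 + 137 = 1038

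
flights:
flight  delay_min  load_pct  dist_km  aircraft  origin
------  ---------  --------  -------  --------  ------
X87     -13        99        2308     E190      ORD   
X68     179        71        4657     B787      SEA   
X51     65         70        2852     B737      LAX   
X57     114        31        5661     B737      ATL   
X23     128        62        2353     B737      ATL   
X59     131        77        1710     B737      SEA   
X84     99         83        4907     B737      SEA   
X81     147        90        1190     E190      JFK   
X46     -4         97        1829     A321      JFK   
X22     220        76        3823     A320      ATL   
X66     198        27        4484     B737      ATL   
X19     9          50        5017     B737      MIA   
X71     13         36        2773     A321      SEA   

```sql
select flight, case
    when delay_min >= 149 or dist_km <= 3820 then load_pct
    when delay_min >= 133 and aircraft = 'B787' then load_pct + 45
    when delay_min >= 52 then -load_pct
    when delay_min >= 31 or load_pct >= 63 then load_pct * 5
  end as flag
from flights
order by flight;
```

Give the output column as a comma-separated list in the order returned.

NULL, 76, 62, 97, 70, -31, 77, 27, 71, 36, 90, -83, 99

flight=X19: (no match → NULL) → NULL
flight=X22: delay_min >= 149 or dist_km <= 3820 → 76
flight=X23: delay_min >= 149 or dist_km <= 3820 → 62
flight=X46: delay_min >= 149 or dist_km <= 3820 → 97
flight=X51: delay_min >= 149 or dist_km <= 3820 → 70
flight=X57: delay_min >= 52 → -31
flight=X59: delay_min >= 149 or dist_km <= 3820 → 77
flight=X66: delay_min >= 149 or dist_km <= 3820 → 27
flight=X68: delay_min >= 149 or dist_km <= 3820 → 71
flight=X71: delay_min >= 149 or dist_km <= 3820 → 36
flight=X81: delay_min >= 149 or dist_km <= 3820 → 90
flight=X84: delay_min >= 52 → -83
flight=X87: delay_min >= 149 or dist_km <= 3820 → 99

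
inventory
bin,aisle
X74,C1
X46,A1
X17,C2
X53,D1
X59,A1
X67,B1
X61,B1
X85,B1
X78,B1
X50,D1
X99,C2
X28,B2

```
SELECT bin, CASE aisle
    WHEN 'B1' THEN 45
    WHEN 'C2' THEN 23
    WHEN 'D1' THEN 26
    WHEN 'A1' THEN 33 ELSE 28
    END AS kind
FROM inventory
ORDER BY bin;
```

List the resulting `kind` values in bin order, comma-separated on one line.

bin=X17: aisle='C2' → 23
bin=X28: ELSE → 28
bin=X46: aisle='A1' → 33
bin=X50: aisle='D1' → 26
bin=X53: aisle='D1' → 26
bin=X59: aisle='A1' → 33
bin=X61: aisle='B1' → 45
bin=X67: aisle='B1' → 45
bin=X74: ELSE → 28
bin=X78: aisle='B1' → 45
bin=X85: aisle='B1' → 45
bin=X99: aisle='C2' → 23

23, 28, 33, 26, 26, 33, 45, 45, 28, 45, 45, 23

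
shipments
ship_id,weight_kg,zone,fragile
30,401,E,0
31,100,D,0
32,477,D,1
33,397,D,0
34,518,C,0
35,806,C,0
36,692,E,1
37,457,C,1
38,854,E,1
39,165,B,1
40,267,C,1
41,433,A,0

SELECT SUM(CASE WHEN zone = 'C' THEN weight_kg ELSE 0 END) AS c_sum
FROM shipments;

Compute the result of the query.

2048

ship_id=30: ✗
ship_id=31: ✗
ship_id=32: ✗
ship_id=33: ✗
ship_id=34: ✓ → 518
ship_id=35: ✓ → 806
ship_id=36: ✗
ship_id=37: ✓ → 457
ship_id=38: ✗
ship_id=39: ✗
ship_id=40: ✓ → 267
ship_id=41: ✗
c_sum = 518 + 806 + 457 + 267 = 2048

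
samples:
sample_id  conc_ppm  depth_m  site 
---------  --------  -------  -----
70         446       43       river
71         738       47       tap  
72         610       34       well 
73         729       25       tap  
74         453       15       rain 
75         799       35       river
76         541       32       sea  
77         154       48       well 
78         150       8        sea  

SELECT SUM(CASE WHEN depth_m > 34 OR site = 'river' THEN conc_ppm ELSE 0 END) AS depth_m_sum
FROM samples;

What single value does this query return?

sample_id=70: ✓ → 446
sample_id=71: ✓ → 738
sample_id=72: ✗
sample_id=73: ✗
sample_id=74: ✗
sample_id=75: ✓ → 799
sample_id=76: ✗
sample_id=77: ✓ → 154
sample_id=78: ✗
depth_m_sum = 446 + 738 + 799 + 154 = 2137

2137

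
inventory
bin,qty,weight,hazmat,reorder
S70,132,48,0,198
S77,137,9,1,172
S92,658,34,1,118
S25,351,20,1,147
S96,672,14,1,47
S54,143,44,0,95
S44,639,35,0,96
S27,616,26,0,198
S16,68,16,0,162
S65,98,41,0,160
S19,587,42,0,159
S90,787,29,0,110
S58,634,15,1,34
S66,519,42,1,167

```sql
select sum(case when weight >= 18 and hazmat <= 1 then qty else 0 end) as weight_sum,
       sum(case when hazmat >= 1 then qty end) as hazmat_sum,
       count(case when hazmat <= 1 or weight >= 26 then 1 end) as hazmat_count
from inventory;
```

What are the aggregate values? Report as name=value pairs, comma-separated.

weight_sum=4530, hazmat_sum=2971, hazmat_count=14

[weight_sum: weight >= 18 and hazmat <= 1]
bin=S70: ✓ → 132
bin=S77: ✗
bin=S92: ✓ → 658
bin=S25: ✓ → 351
bin=S96: ✗
bin=S54: ✓ → 143
bin=S44: ✓ → 639
bin=S27: ✓ → 616
bin=S16: ✗
bin=S65: ✓ → 98
bin=S19: ✓ → 587
bin=S90: ✓ → 787
bin=S58: ✗
bin=S66: ✓ → 519
weight_sum = 132 + 658 + 351 + 143 + 639 + 616 + 98 + 587 + 787 + 519 = 4530
—
[hazmat_sum: hazmat >= 1]
bin=S70: ✗
bin=S77: ✓ → 137
bin=S92: ✓ → 658
bin=S25: ✓ → 351
bin=S96: ✓ → 672
bin=S54: ✗
bin=S44: ✗
bin=S27: ✗
bin=S16: ✗
bin=S65: ✗
bin=S19: ✗
bin=S90: ✗
bin=S58: ✓ → 634
bin=S66: ✓ → 519
hazmat_sum = 137 + 658 + 351 + 672 + 634 + 519 = 2971
—
[hazmat_count: hazmat <= 1 or weight >= 26]
bin=S70: ✓ → 1
bin=S77: ✓ → 1
bin=S92: ✓ → 1
bin=S25: ✓ → 1
bin=S96: ✓ → 1
bin=S54: ✓ → 1
bin=S44: ✓ → 1
bin=S27: ✓ → 1
bin=S16: ✓ → 1
bin=S65: ✓ → 1
bin=S19: ✓ → 1
bin=S90: ✓ → 1
bin=S58: ✓ → 1
bin=S66: ✓ → 1
hazmat_count = COUNT(1, 1, 1, 1, 1, 1, 1, 1, 1, 1, 1, 1, 1, 1) = 14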